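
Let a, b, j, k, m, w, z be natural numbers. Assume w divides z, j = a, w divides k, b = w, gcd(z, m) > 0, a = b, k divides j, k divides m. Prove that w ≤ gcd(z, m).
a = b and b = w, so a = w. Since j = a, j = w. k divides j, so k divides w. Since w divides k, k = w. k divides m, so w divides m. Since w divides z, w divides gcd(z, m). Since gcd(z, m) > 0, w ≤ gcd(z, m).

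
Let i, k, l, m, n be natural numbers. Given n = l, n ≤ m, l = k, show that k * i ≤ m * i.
Since n = l and l = k, n = k. Since n ≤ m, k ≤ m. Then k * i ≤ m * i.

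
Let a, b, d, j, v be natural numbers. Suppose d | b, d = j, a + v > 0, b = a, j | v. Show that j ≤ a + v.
d = j and d | b, therefore j | b. From b = a, j | a. Since j | v, j | a + v. a + v > 0, so j ≤ a + v.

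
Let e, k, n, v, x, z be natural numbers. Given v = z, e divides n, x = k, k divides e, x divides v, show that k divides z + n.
From v = z and x divides v, x divides z. x = k, so k divides z. k divides e and e divides n, therefore k divides n. From k divides z, k divides z + n.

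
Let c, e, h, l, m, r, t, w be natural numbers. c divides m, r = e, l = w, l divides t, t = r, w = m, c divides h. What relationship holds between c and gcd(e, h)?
c divides gcd(e, h)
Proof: t = r and r = e, thus t = e. From l = w and l divides t, w divides t. Since t = e, w divides e. Since w = m, m divides e. Since c divides m, c divides e. c divides h, so c divides gcd(e, h).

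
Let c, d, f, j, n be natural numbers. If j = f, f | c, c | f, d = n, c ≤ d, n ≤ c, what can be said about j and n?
j = n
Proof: Because f | c and c | f, f = c. j = f, so j = c. d = n and c ≤ d, hence c ≤ n. From n ≤ c, c = n. j = c, so j = n.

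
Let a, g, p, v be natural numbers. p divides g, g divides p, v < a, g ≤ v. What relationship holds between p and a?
p < a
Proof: Because g divides p and p divides g, g = p. Since g ≤ v, p ≤ v. Since v < a, p < a.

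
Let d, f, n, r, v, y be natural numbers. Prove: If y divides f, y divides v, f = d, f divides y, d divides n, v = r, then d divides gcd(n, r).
y divides f and f divides y, thus y = f. y divides v, so f divides v. Because f = d, d divides v. v = r, so d divides r. From d divides n, d divides gcd(n, r).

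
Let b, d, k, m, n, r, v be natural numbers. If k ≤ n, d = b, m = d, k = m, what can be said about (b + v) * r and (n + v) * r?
(b + v) * r ≤ (n + v) * r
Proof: k = m and m = d, hence k = d. d = b, so k = b. From k ≤ n, b ≤ n. Then b + v ≤ n + v. Then (b + v) * r ≤ (n + v) * r.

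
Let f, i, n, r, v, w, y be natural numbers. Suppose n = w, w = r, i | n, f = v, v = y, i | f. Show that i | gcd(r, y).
n = w and w = r, therefore n = r. i | n, so i | r. Since f = v and v = y, f = y. Since i | f, i | y. i | r, so i | gcd(r, y).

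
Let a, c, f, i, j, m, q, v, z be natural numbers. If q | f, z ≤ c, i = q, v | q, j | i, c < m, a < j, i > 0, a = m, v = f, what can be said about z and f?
z < f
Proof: Since v = f and v | q, f | q. q | f, so q = f. j | i and i > 0, so j ≤ i. Since i = q, j ≤ q. Since a < j, a < q. Since a = m, m < q. c < m, so c < q. Since z ≤ c, z < q. Since q = f, z < f.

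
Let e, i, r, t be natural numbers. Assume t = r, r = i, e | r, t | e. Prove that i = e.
t = r and t | e, thus r | e. Since e | r, e = r. r = i, so e = i. Then i = e.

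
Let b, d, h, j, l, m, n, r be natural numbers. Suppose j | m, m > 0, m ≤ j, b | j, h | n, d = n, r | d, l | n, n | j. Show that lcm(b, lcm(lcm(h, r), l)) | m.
Since j | m and m > 0, j ≤ m. From m ≤ j, j = m. Since d = n and r | d, r | n. Since h | n, lcm(h, r) | n. l | n, so lcm(lcm(h, r), l) | n. n | j, so lcm(lcm(h, r), l) | j. Since b | j, lcm(b, lcm(lcm(h, r), l)) | j. Since j = m, lcm(b, lcm(lcm(h, r), l)) | m.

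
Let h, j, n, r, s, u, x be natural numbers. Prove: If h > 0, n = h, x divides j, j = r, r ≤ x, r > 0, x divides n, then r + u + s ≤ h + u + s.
j = r and x divides j, so x divides r. Since r > 0, x ≤ r. Since r ≤ x, x = r. n = h and x divides n, hence x divides h. Since x = r, r divides h. Since h > 0, r ≤ h. Then r + u ≤ h + u. Then r + u + s ≤ h + u + s.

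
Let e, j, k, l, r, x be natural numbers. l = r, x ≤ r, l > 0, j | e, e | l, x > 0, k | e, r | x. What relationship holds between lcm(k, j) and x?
lcm(k, j) ≤ x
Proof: r | x and x > 0, hence r ≤ x. x ≤ r, so r = x. Since l = r, l = x. Because k | e and j | e, lcm(k, j) | e. Since e | l, lcm(k, j) | l. l > 0, so lcm(k, j) ≤ l. Since l = x, lcm(k, j) ≤ x.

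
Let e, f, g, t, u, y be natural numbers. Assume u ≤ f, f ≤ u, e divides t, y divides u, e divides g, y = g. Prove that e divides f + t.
Since u ≤ f and f ≤ u, u = f. y = g and y divides u, therefore g divides u. u = f, so g divides f. e divides g, so e divides f. Since e divides t, e divides f + t.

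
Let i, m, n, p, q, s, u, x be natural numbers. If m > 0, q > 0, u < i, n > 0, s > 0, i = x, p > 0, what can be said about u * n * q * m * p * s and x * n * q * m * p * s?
u * n * q * m * p * s < x * n * q * m * p * s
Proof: Because i = x and u < i, u < x. Since n > 0, by multiplying by a positive, u * n < x * n. Since q > 0, by multiplying by a positive, u * n * q < x * n * q. From m > 0, by multiplying by a positive, u * n * q * m < x * n * q * m. Combined with p > 0, by multiplying by a positive, u * n * q * m * p < x * n * q * m * p. From s > 0, by multiplying by a positive, u * n * q * m * p * s < x * n * q * m * p * s.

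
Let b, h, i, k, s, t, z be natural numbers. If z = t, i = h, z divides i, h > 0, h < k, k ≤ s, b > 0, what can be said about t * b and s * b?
t * b < s * b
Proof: i = h and z divides i, therefore z divides h. Because z = t, t divides h. From h > 0, t ≤ h. Since h < k and k ≤ s, h < s. Since t ≤ h, t < s. Combined with b > 0, by multiplying by a positive, t * b < s * b.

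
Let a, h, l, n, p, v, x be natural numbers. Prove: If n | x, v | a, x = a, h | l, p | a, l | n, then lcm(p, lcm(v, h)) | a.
h | l and l | n, thus h | n. x = a and n | x, therefore n | a. h | n, so h | a. v | a, so lcm(v, h) | a. p | a, so lcm(p, lcm(v, h)) | a.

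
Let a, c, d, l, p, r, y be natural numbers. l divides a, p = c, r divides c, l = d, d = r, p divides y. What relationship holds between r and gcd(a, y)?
r divides gcd(a, y)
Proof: l = d and d = r, therefore l = r. Since l divides a, r divides a. p = c and p divides y, therefore c divides y. r divides c, so r divides y. r divides a, so r divides gcd(a, y).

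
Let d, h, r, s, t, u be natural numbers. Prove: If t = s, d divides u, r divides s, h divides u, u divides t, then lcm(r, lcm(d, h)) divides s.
From d divides u and h divides u, lcm(d, h) divides u. Because t = s and u divides t, u divides s. Since lcm(d, h) divides u, lcm(d, h) divides s. r divides s, so lcm(r, lcm(d, h)) divides s.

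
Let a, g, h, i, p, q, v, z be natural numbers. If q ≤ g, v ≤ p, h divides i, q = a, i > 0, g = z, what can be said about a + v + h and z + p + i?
a + v + h ≤ z + p + i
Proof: q = a and q ≤ g, hence a ≤ g. g = z, so a ≤ z. h divides i and i > 0, thus h ≤ i. v ≤ p, so v + h ≤ p + i. a ≤ z, so a + v + h ≤ z + p + i.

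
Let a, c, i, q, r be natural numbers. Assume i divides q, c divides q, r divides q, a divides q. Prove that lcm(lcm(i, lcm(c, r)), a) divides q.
Because c divides q and r divides q, lcm(c, r) divides q. Since i divides q, lcm(i, lcm(c, r)) divides q. a divides q, so lcm(lcm(i, lcm(c, r)), a) divides q.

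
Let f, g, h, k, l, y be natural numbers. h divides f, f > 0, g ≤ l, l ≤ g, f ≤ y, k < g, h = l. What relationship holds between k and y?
k < y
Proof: g ≤ l and l ≤ g, therefore g = l. From k < g, k < l. h divides f and f > 0, hence h ≤ f. f ≤ y, so h ≤ y. h = l, so l ≤ y. Since k < l, k < y.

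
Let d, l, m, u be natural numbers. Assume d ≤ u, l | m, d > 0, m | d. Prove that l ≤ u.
l | m and m | d, therefore l | d. d > 0, so l ≤ d. d ≤ u, so l ≤ u.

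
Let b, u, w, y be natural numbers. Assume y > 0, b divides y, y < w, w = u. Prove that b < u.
Because b divides y and y > 0, b ≤ y. Because w = u and y < w, y < u. b ≤ y, so b < u.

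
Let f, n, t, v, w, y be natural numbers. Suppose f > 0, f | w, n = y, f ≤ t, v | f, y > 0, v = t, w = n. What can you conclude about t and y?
t ≤ y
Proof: v = t and v | f, thus t | f. Since f > 0, t ≤ f. Because f ≤ t, f = t. w = n and n = y, hence w = y. From f | w, f | y. Since y > 0, f ≤ y. Since f = t, t ≤ y.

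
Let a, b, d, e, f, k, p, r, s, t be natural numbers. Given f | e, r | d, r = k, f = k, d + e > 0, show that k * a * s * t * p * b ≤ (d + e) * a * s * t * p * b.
From r = k and r | d, k | d. f = k and f | e, thus k | e. k | d, so k | d + e. Since d + e > 0, k ≤ d + e. Then k * a ≤ (d + e) * a. Then k * a * s ≤ (d + e) * a * s. Then k * a * s * t ≤ (d + e) * a * s * t. Then k * a * s * t * p ≤ (d + e) * a * s * t * p. Then k * a * s * t * p * b ≤ (d + e) * a * s * t * p * b.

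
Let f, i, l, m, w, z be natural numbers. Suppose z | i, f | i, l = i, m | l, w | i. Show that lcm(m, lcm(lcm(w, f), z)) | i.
l = i and m | l, thus m | i. Since w | i and f | i, lcm(w, f) | i. z | i, so lcm(lcm(w, f), z) | i. m | i, so lcm(m, lcm(lcm(w, f), z)) | i.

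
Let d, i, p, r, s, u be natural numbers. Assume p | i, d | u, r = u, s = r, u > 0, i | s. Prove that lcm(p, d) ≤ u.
s = r and r = u, hence s = u. p | i and i | s, hence p | s. s = u, so p | u. d | u, so lcm(p, d) | u. u > 0, so lcm(p, d) ≤ u.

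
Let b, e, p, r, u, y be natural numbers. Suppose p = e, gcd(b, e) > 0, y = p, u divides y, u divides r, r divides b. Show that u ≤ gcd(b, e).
u divides r and r divides b, hence u divides b. Because y = p and p = e, y = e. Because u divides y, u divides e. Since u divides b, u divides gcd(b, e). gcd(b, e) > 0, so u ≤ gcd(b, e).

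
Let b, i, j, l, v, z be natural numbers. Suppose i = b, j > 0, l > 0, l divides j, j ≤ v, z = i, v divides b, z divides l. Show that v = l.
z = i and i = b, hence z = b. z divides l, so b divides l. Since v divides b, v divides l. l > 0, so v ≤ l. l divides j and j > 0, therefore l ≤ j. j ≤ v, so l ≤ v. v ≤ l, so v = l.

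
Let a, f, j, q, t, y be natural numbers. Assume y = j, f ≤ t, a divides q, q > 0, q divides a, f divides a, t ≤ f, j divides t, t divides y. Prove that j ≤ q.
From y = j and t divides y, t divides j. Since j divides t, t = j. f ≤ t and t ≤ f, therefore f = t. a divides q and q divides a, thus a = q. Since f divides a, f divides q. Since f = t, t divides q. From t = j, j divides q. q > 0, so j ≤ q.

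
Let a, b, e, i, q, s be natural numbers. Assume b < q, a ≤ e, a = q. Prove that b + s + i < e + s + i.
a = q and a ≤ e, so q ≤ e. Since b < q, b < e. Then b + s < e + s. Then b + s + i < e + s + i.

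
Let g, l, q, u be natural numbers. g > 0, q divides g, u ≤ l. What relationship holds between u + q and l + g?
u + q ≤ l + g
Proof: q divides g and g > 0, hence q ≤ g. Because u ≤ l, u + q ≤ l + g.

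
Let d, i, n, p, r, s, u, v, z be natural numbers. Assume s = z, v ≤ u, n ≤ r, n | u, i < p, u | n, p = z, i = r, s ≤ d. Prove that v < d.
u | n and n | u, thus u = n. Since v ≤ u, v ≤ n. From i = r and i < p, r < p. p = z, so r < z. From n ≤ r, n < z. v ≤ n, so v < z. Because s = z and s ≤ d, z ≤ d. Since v < z, v < d.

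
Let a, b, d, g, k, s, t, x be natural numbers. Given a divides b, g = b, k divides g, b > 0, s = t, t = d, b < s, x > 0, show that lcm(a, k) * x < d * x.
From g = b and k divides g, k divides b. Since a divides b, lcm(a, k) divides b. Because b > 0, lcm(a, k) ≤ b. Because s = t and t = d, s = d. Because b < s, b < d. From lcm(a, k) ≤ b, lcm(a, k) < d. Since x > 0, by multiplying by a positive, lcm(a, k) * x < d * x.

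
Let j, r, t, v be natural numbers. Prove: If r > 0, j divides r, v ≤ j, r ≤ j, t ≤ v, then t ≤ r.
j divides r and r > 0, so j ≤ r. r ≤ j, so j = r. Since v ≤ j, v ≤ r. t ≤ v, so t ≤ r.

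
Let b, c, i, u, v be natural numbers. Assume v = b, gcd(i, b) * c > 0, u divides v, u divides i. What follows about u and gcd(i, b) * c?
u ≤ gcd(i, b) * c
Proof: Since v = b and u divides v, u divides b. From u divides i, u divides gcd(i, b). Then u divides gcd(i, b) * c. gcd(i, b) * c > 0, so u ≤ gcd(i, b) * c.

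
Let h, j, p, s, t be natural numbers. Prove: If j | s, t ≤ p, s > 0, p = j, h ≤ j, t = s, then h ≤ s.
j | s and s > 0, therefore j ≤ s. From t = s and t ≤ p, s ≤ p. Because p = j, s ≤ j. Because j ≤ s, j = s. Since h ≤ j, h ≤ s.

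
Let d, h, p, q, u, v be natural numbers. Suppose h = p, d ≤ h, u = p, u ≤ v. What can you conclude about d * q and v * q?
d * q ≤ v * q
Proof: Since h = p and d ≤ h, d ≤ p. u = p and u ≤ v, hence p ≤ v. d ≤ p, so d ≤ v. Then d * q ≤ v * q.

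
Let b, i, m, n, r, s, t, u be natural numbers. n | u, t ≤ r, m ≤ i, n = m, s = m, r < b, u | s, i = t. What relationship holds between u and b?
u < b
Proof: From n = m and n | u, m | u. s = m and u | s, hence u | m. Since m | u, m = u. Because i = t and m ≤ i, m ≤ t. Since m = u, u ≤ t. t ≤ r, so u ≤ r. Since r < b, u < b.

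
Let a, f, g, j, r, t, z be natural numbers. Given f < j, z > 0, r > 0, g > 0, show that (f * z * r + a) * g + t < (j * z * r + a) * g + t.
f < j and z > 0, hence f * z < j * z. r > 0, so f * z * r < j * z * r. Then f * z * r + a < j * z * r + a. Because g > 0, (f * z * r + a) * g < (j * z * r + a) * g. Then (f * z * r + a) * g + t < (j * z * r + a) * g + t.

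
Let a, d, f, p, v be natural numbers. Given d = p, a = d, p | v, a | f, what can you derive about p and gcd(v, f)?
p | gcd(v, f)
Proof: a = d and d = p, thus a = p. Since a | f, p | f. From p | v, p | gcd(v, f).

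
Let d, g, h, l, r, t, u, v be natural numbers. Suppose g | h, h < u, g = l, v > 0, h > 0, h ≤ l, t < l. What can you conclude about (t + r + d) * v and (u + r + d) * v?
(t + r + d) * v < (u + r + d) * v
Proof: g = l and g | h, thus l | h. h > 0, so l ≤ h. Since h ≤ l, l = h. Since t < l, t < h. Because h < u, t < u. Then t + r < u + r. Then t + r + d < u + r + d. From v > 0, (t + r + d) * v < (u + r + d) * v.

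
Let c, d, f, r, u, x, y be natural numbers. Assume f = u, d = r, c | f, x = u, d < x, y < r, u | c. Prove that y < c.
f = u and c | f, therefore c | u. Since u | c, u = c. x = u, so x = c. d < x, so d < c. d = r, so r < c. Since y < r, y < c.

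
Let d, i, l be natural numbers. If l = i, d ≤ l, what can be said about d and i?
d ≤ i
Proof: l = i and d ≤ l. By substitution, d ≤ i.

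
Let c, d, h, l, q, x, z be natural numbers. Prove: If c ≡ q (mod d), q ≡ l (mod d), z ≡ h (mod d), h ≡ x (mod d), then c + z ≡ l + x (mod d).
c ≡ q (mod d) and q ≡ l (mod d), therefore c ≡ l (mod d). z ≡ h (mod d) and h ≡ x (mod d), thus z ≡ x (mod d). Since c ≡ l (mod d), by adding congruences, c + z ≡ l + x (mod d).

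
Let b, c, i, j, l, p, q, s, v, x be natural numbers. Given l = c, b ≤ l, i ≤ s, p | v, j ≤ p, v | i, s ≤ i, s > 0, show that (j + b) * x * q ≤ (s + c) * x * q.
i ≤ s and s ≤ i, therefore i = s. v | i, so v | s. Because p | v, p | s. Because s > 0, p ≤ s. Since j ≤ p, j ≤ s. From l = c and b ≤ l, b ≤ c. j ≤ s, so j + b ≤ s + c. Then (j + b) * x ≤ (s + c) * x. Then (j + b) * x * q ≤ (s + c) * x * q.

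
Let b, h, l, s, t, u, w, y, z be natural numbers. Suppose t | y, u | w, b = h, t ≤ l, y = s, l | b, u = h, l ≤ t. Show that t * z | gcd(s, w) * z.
y = s and t | y, therefore t | s. l ≤ t and t ≤ l, thus l = t. b = h and l | b, hence l | h. From l = t, t | h. u = h and u | w, so h | w. t | h, so t | w. t | s, so t | gcd(s, w). Then t * z | gcd(s, w) * z.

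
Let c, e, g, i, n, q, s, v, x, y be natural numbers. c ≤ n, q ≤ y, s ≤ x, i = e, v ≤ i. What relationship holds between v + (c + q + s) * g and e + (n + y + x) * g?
v + (c + q + s) * g ≤ e + (n + y + x) * g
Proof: i = e and v ≤ i, therefore v ≤ e. c ≤ n and q ≤ y, hence c + q ≤ n + y. s ≤ x, so c + q + s ≤ n + y + x. Then (c + q + s) * g ≤ (n + y + x) * g. Since v ≤ e, v + (c + q + s) * g ≤ e + (n + y + x) * g.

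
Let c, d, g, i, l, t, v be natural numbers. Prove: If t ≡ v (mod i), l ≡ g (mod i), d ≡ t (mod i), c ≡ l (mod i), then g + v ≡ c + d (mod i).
Because c ≡ l (mod i) and l ≡ g (mod i), c ≡ g (mod i). Because d ≡ t (mod i) and t ≡ v (mod i), d ≡ v (mod i). c ≡ g (mod i), so c + d ≡ g + v (mod i). Then g + v ≡ c + d (mod i).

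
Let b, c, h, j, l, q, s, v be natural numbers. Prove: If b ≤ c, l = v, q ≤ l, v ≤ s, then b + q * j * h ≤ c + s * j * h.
Because l = v and q ≤ l, q ≤ v. v ≤ s, so q ≤ s. Then q * j ≤ s * j. Then q * j * h ≤ s * j * h. Since b ≤ c, b + q * j * h ≤ c + s * j * h.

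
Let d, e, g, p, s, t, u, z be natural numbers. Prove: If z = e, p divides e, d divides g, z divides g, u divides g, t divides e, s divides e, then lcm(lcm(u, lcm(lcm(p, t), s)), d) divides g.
p divides e and t divides e, so lcm(p, t) divides e. s divides e, so lcm(lcm(p, t), s) divides e. z = e and z divides g, hence e divides g. Since lcm(lcm(p, t), s) divides e, lcm(lcm(p, t), s) divides g. Since u divides g, lcm(u, lcm(lcm(p, t), s)) divides g. Since d divides g, lcm(lcm(u, lcm(lcm(p, t), s)), d) divides g.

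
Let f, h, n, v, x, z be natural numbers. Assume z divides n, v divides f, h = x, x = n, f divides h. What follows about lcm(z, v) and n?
lcm(z, v) divides n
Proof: Since h = x and x = n, h = n. From f divides h, f divides n. v divides f, so v divides n. z divides n, so lcm(z, v) divides n.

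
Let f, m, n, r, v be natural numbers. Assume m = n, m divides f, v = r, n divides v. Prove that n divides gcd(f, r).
From m = n and m divides f, n divides f. v = r and n divides v, so n divides r. n divides f, so n divides gcd(f, r).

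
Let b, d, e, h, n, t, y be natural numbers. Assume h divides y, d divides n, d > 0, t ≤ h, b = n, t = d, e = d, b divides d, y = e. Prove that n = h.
From b = n and b divides d, n divides d. d divides n, so n = d. t = d and t ≤ h, thus d ≤ h. y = e and h divides y, therefore h divides e. Since e = d, h divides d. d > 0, so h ≤ d. Since d ≤ h, d = h. Since n = d, n = h.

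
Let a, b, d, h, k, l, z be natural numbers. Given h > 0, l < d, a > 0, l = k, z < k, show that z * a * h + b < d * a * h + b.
l = k and l < d, hence k < d. z < k, so z < d. a > 0, so z * a < d * a. Since h > 0, z * a * h < d * a * h. Then z * a * h + b < d * a * h + b.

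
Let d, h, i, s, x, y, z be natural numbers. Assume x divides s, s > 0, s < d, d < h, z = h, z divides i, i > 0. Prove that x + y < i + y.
x divides s and s > 0, so x ≤ s. From s < d and d < h, s < h. From z = h and z divides i, h divides i. Since i > 0, h ≤ i. Because s < h, s < i. Since x ≤ s, x < i. Then x + y < i + y.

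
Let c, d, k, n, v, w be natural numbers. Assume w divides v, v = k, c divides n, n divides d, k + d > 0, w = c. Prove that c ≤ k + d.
Since w = c and w divides v, c divides v. Since v = k, c divides k. c divides n and n divides d, so c divides d. c divides k, so c divides k + d. k + d > 0, so c ≤ k + d.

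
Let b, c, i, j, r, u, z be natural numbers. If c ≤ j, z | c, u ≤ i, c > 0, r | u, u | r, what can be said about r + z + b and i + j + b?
r + z + b ≤ i + j + b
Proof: u | r and r | u, hence u = r. Since u ≤ i, r ≤ i. z | c and c > 0, hence z ≤ c. From c ≤ j, z ≤ j. Then z + b ≤ j + b. Since r ≤ i, r + z + b ≤ i + j + b.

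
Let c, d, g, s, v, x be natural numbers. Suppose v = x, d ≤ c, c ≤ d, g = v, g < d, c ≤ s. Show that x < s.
Since d ≤ c and c ≤ d, d = c. g = v and g < d, hence v < d. d = c, so v < c. Since v = x, x < c. Since c ≤ s, x < s.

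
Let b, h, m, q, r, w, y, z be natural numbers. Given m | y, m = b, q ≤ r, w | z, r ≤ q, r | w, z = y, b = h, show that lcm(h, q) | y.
Since m = b and b = h, m = h. m | y, so h | y. Since r ≤ q and q ≤ r, r = q. From r | w and w | z, r | z. Since z = y, r | y. r = q, so q | y. Since h | y, lcm(h, q) | y.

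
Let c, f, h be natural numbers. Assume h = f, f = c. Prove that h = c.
Because h = f and f = c, by transitivity, h = c.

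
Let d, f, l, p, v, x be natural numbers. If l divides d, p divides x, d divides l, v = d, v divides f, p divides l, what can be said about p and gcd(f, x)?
p divides gcd(f, x)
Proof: Since l divides d and d divides l, l = d. Since p divides l, p divides d. Since v = d and v divides f, d divides f. Since p divides d, p divides f. p divides x, so p divides gcd(f, x).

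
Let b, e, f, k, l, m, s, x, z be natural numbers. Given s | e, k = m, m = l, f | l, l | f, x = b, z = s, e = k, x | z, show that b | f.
l | f and f | l, hence l = f. From m = l, m = f. Since z = s and x | z, x | s. Since s | e, x | e. e = k, so x | k. x = b, so b | k. k = m, so b | m. Since m = f, b | f.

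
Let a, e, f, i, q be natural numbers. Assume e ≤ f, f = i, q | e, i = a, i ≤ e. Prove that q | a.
f = i and e ≤ f, therefore e ≤ i. i ≤ e, so e = i. q | e, so q | i. i = a, so q | a.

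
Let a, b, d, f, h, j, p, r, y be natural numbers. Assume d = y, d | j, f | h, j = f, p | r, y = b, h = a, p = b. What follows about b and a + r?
b | a + r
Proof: From d = y and y = b, d = b. j = f and d | j, so d | f. d = b, so b | f. Since h = a and f | h, f | a. Since b | f, b | a. Since p = b and p | r, b | r. b | a, so b | a + r.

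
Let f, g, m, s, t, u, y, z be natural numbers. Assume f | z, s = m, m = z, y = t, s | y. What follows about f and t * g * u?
f | t * g * u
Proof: Because s = m and m = z, s = z. Because y = t and s | y, s | t. s = z, so z | t. f | z, so f | t. Then f | t * g. Then f | t * g * u.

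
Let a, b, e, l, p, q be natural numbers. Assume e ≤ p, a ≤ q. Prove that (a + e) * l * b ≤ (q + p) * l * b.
a ≤ q and e ≤ p, therefore a + e ≤ q + p. Then (a + e) * l ≤ (q + p) * l. Then (a + e) * l * b ≤ (q + p) * l * b.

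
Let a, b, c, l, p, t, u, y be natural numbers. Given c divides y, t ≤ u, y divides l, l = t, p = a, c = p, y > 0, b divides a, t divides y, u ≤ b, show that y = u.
l = t and y divides l, hence y divides t. t divides y, so t = y. t ≤ u, so y ≤ u. c = p and p = a, thus c = a. c divides y, so a divides y. Since b divides a, b divides y. Since y > 0, b ≤ y. Since u ≤ b, u ≤ y. y ≤ u, so y = u.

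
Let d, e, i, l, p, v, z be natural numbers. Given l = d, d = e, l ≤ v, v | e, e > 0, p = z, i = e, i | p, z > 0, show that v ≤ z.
l = d and d = e, therefore l = e. l ≤ v, so e ≤ v. Since v | e and e > 0, v ≤ e. e ≤ v, so e = v. i = e and i | p, therefore e | p. p = z, so e | z. e = v, so v | z. Because z > 0, v ≤ z.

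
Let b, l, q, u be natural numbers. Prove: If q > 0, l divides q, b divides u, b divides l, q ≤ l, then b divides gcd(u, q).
l divides q and q > 0, therefore l ≤ q. q ≤ l, so l = q. b divides l, so b divides q. b divides u, so b divides gcd(u, q).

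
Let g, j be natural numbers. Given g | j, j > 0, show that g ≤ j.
From g | j and j > 0, by divisors are at most what they divide, g ≤ j.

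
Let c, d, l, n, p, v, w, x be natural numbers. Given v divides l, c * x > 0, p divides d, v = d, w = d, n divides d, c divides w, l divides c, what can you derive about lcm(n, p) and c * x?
lcm(n, p) ≤ c * x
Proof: Since v divides l and l divides c, v divides c. Since v = d, d divides c. Since w = d and c divides w, c divides d. Since d divides c, d = c. Since n divides d and p divides d, lcm(n, p) divides d. d = c, so lcm(n, p) divides c. Then lcm(n, p) divides c * x. c * x > 0, so lcm(n, p) ≤ c * x.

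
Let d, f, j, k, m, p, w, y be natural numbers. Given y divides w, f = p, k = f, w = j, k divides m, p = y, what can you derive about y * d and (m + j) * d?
y * d divides (m + j) * d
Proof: k = f and f = p, hence k = p. From p = y, k = y. k divides m, so y divides m. w = j and y divides w, therefore y divides j. y divides m, so y divides m + j. Then y * d divides (m + j) * d.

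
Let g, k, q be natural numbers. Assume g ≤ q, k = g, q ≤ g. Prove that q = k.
From g ≤ q and q ≤ g, g = q. k = g, so k = q. Then q = k.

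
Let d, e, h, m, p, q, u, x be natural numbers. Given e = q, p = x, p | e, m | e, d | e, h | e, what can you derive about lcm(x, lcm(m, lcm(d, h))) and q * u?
lcm(x, lcm(m, lcm(d, h))) | q * u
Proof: Since p = x and p | e, x | e. Because d | e and h | e, lcm(d, h) | e. m | e, so lcm(m, lcm(d, h)) | e. x | e, so lcm(x, lcm(m, lcm(d, h))) | e. e = q, so lcm(x, lcm(m, lcm(d, h))) | q. Then lcm(x, lcm(m, lcm(d, h))) | q * u.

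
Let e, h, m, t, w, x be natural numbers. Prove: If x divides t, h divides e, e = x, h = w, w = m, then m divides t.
e = x and h divides e, thus h divides x. h = w, so w divides x. Since w = m, m divides x. Since x divides t, m divides t.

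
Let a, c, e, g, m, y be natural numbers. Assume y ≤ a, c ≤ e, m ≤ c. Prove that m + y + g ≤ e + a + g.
m ≤ c and c ≤ e, thus m ≤ e. y ≤ a, therefore y + g ≤ a + g. m ≤ e, so m + y + g ≤ e + a + g.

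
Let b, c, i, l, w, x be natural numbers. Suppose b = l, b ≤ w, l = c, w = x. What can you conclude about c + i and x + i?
c + i ≤ x + i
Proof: Since b = l and l = c, b = c. w = x and b ≤ w, thus b ≤ x. Since b = c, c ≤ x. Then c + i ≤ x + i.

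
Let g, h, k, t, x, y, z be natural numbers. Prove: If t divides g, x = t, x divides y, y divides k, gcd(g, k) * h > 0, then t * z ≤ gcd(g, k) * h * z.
Since x divides y and y divides k, x divides k. x = t, so t divides k. Since t divides g, t divides gcd(g, k). Then t divides gcd(g, k) * h. Since gcd(g, k) * h > 0, t ≤ gcd(g, k) * h. By multiplying by a non-negative, t * z ≤ gcd(g, k) * h * z.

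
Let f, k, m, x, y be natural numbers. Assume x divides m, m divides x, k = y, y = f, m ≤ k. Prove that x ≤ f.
m divides x and x divides m, so m = x. k = y and y = f, so k = f. m ≤ k, so m ≤ f. Since m = x, x ≤ f.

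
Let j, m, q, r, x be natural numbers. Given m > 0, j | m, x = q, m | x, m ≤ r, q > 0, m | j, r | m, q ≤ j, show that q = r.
Since j | m and m | j, j = m. Since q ≤ j, q ≤ m. x = q and m | x, so m | q. q > 0, so m ≤ q. q ≤ m, so q = m. r | m and m > 0, therefore r ≤ m. m ≤ r, so m = r. q = m, so q = r.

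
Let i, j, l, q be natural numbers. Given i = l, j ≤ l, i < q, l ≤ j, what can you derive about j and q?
j < q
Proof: From l ≤ j and j ≤ l, l = j. i = l, so i = j. Since i < q, j < q.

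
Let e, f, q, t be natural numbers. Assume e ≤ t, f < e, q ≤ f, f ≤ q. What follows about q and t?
q < t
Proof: f ≤ q and q ≤ f, therefore f = q. Because f < e and e ≤ t, f < t. f = q, so q < t.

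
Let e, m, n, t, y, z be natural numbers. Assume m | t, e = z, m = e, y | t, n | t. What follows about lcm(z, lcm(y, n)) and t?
lcm(z, lcm(y, n)) | t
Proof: Since m = e and m | t, e | t. Since e = z, z | t. Because y | t and n | t, lcm(y, n) | t. From z | t, lcm(z, lcm(y, n)) | t.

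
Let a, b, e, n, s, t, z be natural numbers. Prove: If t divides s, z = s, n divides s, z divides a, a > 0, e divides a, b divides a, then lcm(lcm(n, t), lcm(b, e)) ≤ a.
Because n divides s and t divides s, lcm(n, t) divides s. z = s and z divides a, therefore s divides a. Since lcm(n, t) divides s, lcm(n, t) divides a. From b divides a and e divides a, lcm(b, e) divides a. lcm(n, t) divides a, so lcm(lcm(n, t), lcm(b, e)) divides a. Since a > 0, lcm(lcm(n, t), lcm(b, e)) ≤ a.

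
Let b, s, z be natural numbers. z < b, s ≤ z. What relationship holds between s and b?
s < b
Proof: Since s ≤ z and z < b, by transitivity, s < b.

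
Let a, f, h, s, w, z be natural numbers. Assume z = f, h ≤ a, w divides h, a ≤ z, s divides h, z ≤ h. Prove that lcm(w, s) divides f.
h ≤ a and a ≤ z, so h ≤ z. z ≤ h, so h = z. Since z = f, h = f. Because w divides h and s divides h, lcm(w, s) divides h. h = f, so lcm(w, s) divides f.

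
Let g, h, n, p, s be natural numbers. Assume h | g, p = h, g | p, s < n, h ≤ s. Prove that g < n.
From p = h and g | p, g | h. h | g, so h = g. h ≤ s, so g ≤ s. Since s < n, g < n.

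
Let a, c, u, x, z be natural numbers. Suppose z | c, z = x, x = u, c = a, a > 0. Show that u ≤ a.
z = x and x = u, so z = u. Since c = a and z | c, z | a. z = u, so u | a. Since a > 0, u ≤ a.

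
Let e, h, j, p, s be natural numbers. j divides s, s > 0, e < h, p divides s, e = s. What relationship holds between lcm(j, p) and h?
lcm(j, p) < h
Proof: j divides s and p divides s, thus lcm(j, p) divides s. From s > 0, lcm(j, p) ≤ s. From e = s and e < h, s < h. Since lcm(j, p) ≤ s, lcm(j, p) < h.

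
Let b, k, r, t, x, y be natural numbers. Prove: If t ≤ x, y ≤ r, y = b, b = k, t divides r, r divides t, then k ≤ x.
Since y = b and b = k, y = k. r divides t and t divides r, hence r = t. y ≤ r, so y ≤ t. y = k, so k ≤ t. t ≤ x, so k ≤ x.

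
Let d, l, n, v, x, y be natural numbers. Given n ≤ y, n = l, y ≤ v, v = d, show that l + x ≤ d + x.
n = l and n ≤ y, therefore l ≤ y. v = d and y ≤ v, therefore y ≤ d. Since l ≤ y, l ≤ d. Then l + x ≤ d + x.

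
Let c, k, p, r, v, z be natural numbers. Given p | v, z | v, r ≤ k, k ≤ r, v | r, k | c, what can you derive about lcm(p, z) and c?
lcm(p, z) | c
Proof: Because p | v and z | v, lcm(p, z) | v. r ≤ k and k ≤ r, so r = k. Since v | r, v | k. Since lcm(p, z) | v, lcm(p, z) | k. k | c, so lcm(p, z) | c.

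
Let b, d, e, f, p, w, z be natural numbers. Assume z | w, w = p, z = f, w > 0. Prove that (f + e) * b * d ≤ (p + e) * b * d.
Since z | w and w > 0, z ≤ w. Since w = p, z ≤ p. Since z = f, f ≤ p. Then f + e ≤ p + e. Then (f + e) * b ≤ (p + e) * b. Then (f + e) * b * d ≤ (p + e) * b * d.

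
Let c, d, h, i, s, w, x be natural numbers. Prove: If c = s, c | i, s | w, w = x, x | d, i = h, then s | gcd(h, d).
i = h and c | i, so c | h. c = s, so s | h. w = x and s | w, therefore s | x. x | d, so s | d. Since s | h, s | gcd(h, d).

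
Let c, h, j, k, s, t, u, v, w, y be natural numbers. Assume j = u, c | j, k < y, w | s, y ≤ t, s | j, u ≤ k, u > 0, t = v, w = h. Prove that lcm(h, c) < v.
From w | s and s | j, w | j. Because w = h, h | j. Since c | j, lcm(h, c) | j. Since j = u, lcm(h, c) | u. Since u > 0, lcm(h, c) ≤ u. k < y and y ≤ t, so k < t. Since u ≤ k, u < t. Because t = v, u < v. lcm(h, c) ≤ u, so lcm(h, c) < v.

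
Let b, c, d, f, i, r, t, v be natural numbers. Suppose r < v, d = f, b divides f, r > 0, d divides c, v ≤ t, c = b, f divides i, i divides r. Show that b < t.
Since d = f and d divides c, f divides c. From c = b, f divides b. Since b divides f, f = b. f divides i and i divides r, so f divides r. From r > 0, f ≤ r. r < v and v ≤ t, hence r < t. f ≤ r, so f < t. Since f = b, b < t.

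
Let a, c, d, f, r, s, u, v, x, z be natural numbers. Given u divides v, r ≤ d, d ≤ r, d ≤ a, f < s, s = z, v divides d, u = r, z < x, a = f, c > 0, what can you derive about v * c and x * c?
v * c < x * c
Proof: r ≤ d and d ≤ r, hence r = d. Since u = r, u = d. u divides v, so d divides v. v divides d, so d = v. a = f and d ≤ a, therefore d ≤ f. From s = z and f < s, f < z. z < x, so f < x. d ≤ f, so d < x. Since d = v, v < x. Combining with c > 0, by multiplying by a positive, v * c < x * c.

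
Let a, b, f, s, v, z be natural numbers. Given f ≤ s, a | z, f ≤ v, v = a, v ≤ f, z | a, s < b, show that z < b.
a | z and z | a, thus a = z. v = a, so v = z. f ≤ v and v ≤ f, hence f = v. f ≤ s, so v ≤ s. s < b, so v < b. Since v = z, z < b.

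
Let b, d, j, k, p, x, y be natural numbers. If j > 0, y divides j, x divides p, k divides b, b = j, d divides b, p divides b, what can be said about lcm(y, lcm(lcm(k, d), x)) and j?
lcm(y, lcm(lcm(k, d), x)) ≤ j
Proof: k divides b and d divides b, hence lcm(k, d) divides b. x divides p and p divides b, hence x divides b. Since lcm(k, d) divides b, lcm(lcm(k, d), x) divides b. b = j, so lcm(lcm(k, d), x) divides j. From y divides j, lcm(y, lcm(lcm(k, d), x)) divides j. Since j > 0, lcm(y, lcm(lcm(k, d), x)) ≤ j.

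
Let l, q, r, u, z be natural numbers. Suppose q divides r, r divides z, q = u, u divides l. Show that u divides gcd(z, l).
q divides r and r divides z, thus q divides z. From q = u, u divides z. u divides l, so u divides gcd(z, l).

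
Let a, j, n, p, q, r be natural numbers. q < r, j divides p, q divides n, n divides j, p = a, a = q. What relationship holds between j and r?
j < r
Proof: From q divides n and n divides j, q divides j. p = a and j divides p, therefore j divides a. From a = q, j divides q. q divides j, so q = j. Since q < r, j < r.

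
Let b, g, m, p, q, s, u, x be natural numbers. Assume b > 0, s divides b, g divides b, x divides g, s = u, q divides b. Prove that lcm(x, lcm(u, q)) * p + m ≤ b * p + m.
x divides g and g divides b, therefore x divides b. s = u and s divides b, hence u divides b. q divides b, so lcm(u, q) divides b. x divides b, so lcm(x, lcm(u, q)) divides b. b > 0, so lcm(x, lcm(u, q)) ≤ b. By multiplying by a non-negative, lcm(x, lcm(u, q)) * p ≤ b * p. Then lcm(x, lcm(u, q)) * p + m ≤ b * p + m.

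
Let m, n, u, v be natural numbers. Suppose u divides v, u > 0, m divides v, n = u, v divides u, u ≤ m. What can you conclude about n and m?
n = m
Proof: v divides u and u divides v, so v = u. Because m divides v, m divides u. Since u > 0, m ≤ u. Since u ≤ m, u = m. Since n = u, n = m.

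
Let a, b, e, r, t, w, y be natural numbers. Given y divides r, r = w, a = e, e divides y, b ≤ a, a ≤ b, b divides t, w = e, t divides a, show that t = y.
b ≤ a and a ≤ b, so b = a. From b divides t, a divides t. t divides a, so t = a. Because a = e, t = e. Because r = w and y divides r, y divides w. Because w = e, y divides e. e divides y, so e = y. t = e, so t = y.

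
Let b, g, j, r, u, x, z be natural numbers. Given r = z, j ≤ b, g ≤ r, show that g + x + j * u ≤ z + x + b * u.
r = z and g ≤ r, therefore g ≤ z. Then g + x ≤ z + x. From j ≤ b, j * u ≤ b * u. From g + x ≤ z + x, g + x + j * u ≤ z + x + b * u.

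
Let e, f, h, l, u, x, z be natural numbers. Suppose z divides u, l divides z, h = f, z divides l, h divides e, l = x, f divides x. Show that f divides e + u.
h = f and h divides e, therefore f divides e. z divides l and l divides z, thus z = l. l = x, so z = x. Since z divides u, x divides u. f divides x, so f divides u. Since f divides e, f divides e + u.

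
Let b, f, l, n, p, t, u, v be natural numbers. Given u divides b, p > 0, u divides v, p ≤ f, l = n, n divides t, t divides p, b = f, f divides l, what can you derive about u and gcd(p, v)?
u divides gcd(p, v)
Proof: Because l = n and f divides l, f divides n. n divides t and t divides p, so n divides p. f divides n, so f divides p. Since p > 0, f ≤ p. p ≤ f, so f = p. Since b = f, b = p. Because u divides b, u divides p. Since u divides v, u divides gcd(p, v).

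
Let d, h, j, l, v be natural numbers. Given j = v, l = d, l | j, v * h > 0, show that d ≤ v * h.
j = v and l | j, hence l | v. Since l = d, d | v. Then d | v * h. v * h > 0, so d ≤ v * h.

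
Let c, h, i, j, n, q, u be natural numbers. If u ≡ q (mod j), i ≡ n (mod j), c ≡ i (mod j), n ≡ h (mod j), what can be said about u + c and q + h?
u + c ≡ q + h (mod j)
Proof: c ≡ i (mod j) and i ≡ n (mod j), thus c ≡ n (mod j). n ≡ h (mod j), so c ≡ h (mod j). Since u ≡ q (mod j), by adding congruences, u + c ≡ q + h (mod j).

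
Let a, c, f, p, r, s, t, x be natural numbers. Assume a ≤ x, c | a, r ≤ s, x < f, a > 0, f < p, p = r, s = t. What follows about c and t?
c < t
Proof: Since c | a and a > 0, c ≤ a. From x < f and f < p, x < p. Since a ≤ x, a < p. Since p = r, a < r. c ≤ a, so c < r. Since s = t and r ≤ s, r ≤ t. Since c < r, c < t.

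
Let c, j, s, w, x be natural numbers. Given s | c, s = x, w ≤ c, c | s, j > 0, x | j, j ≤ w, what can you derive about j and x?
j = x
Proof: x | j and j > 0, thus x ≤ j. c | s and s | c, therefore c = s. Since s = x, c = x. Since j ≤ w and w ≤ c, j ≤ c. c = x, so j ≤ x. x ≤ j, so x = j. Then j = x.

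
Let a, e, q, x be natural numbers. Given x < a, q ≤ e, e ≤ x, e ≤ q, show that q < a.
Since e ≤ q and q ≤ e, e = q. e ≤ x and x < a, hence e < a. e = q, so q < a.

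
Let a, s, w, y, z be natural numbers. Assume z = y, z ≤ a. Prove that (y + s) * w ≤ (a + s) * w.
z = y and z ≤ a, therefore y ≤ a. Then y + s ≤ a + s. Then (y + s) * w ≤ (a + s) * w.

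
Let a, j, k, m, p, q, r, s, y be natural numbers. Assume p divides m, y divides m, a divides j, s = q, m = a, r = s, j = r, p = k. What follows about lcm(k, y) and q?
lcm(k, y) divides q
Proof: Because p = k and p divides m, k divides m. Since y divides m, lcm(k, y) divides m. Since m = a, lcm(k, y) divides a. r = s and s = q, thus r = q. j = r and a divides j, so a divides r. Since r = q, a divides q. lcm(k, y) divides a, so lcm(k, y) divides q.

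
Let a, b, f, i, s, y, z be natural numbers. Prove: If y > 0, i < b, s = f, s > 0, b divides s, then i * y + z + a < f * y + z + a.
Since b divides s and s > 0, b ≤ s. i < b, so i < s. s = f, so i < f. Using y > 0, by multiplying by a positive, i * y < f * y. Then i * y + z < f * y + z. Then i * y + z + a < f * y + z + a.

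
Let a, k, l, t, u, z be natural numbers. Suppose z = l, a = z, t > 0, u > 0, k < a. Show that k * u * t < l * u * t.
From a = z and z = l, a = l. k < a, so k < l. Since u > 0, by multiplying by a positive, k * u < l * u. Combined with t > 0, by multiplying by a positive, k * u * t < l * u * t.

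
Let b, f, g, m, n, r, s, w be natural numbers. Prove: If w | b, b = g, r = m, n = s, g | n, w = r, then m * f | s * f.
w = r and r = m, so w = m. Since b = g and w | b, w | g. n = s and g | n, thus g | s. w | g, so w | s. w = m, so m | s. Then m * f | s * f.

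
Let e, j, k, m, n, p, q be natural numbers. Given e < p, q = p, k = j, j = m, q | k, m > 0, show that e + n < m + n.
k = j and j = m, so k = m. Since q | k, q | m. Since q = p, p | m. Since m > 0, p ≤ m. Since e < p, e < m. Then e + n < m + n.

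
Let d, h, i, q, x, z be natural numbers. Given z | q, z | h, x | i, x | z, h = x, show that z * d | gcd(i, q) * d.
h = x and z | h, therefore z | x. Since x | z, x = z. Since x | i, z | i. z | q, so z | gcd(i, q). Then z * d | gcd(i, q) * d.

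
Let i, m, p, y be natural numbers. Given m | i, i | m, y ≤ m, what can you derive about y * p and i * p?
y * p ≤ i * p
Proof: m | i and i | m, so m = i. y ≤ m, so y ≤ i. Then y * p ≤ i * p.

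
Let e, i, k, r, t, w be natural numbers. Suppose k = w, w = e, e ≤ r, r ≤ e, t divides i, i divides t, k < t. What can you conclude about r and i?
r < i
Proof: Since k = w and w = e, k = e. e ≤ r and r ≤ e, hence e = r. From k = e, k = r. t divides i and i divides t, so t = i. Since k < t, k < i. k = r, so r < i.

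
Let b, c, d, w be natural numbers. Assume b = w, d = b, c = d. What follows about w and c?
w = c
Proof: c = d and d = b, thus c = b. b = w, so c = w. Then w = c.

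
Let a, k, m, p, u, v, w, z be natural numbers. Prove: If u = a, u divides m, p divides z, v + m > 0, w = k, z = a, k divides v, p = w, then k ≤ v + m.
p = w and w = k, thus p = k. p divides z, so k divides z. Since z = a, k divides a. Since u = a and u divides m, a divides m. Because k divides a, k divides m. From k divides v, k divides v + m. From v + m > 0, k ≤ v + m.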